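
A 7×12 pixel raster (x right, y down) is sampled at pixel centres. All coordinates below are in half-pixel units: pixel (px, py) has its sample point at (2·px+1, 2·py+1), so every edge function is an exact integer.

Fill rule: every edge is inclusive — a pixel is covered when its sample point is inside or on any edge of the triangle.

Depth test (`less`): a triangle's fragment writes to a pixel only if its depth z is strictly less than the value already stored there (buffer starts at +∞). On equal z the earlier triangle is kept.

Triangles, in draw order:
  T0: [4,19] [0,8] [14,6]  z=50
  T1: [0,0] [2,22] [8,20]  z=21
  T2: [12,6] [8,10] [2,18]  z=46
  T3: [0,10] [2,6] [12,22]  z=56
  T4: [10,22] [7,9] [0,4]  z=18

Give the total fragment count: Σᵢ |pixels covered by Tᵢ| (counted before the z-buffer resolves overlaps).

T0:
  2·area = 162
  edge (4, 19)→(0, 8): d=(-4,-11) inclusive
  edge (0, 8)→(14, 6): d=(14,-2) inclusive
  edge (14, 6)→(4, 19): d=(-10,13) inclusive
    (3,3)@(7, 7): e=[81,0,81] → █  [on edge]
    (4,3)@(9, 7): e=[103,4,55] → █
    (5,3)@(11, 7): e=[125,8,29] → █
    (6,3)@(13, 7): e=[147,12,3] → █
    (0,4)@(1, 9): e=[7,16,139] → █
    (1,4)@(3, 9): e=[29,20,113] → █
    (2,4)@(5, 9): e=[51,24,87] → █
    (6,4)@(13, 9): e=[139,40,-17] → ·
    (0,5)@(1, 11): e=[-1,44,119] → ·
    (1,5)@(3, 11): e=[21,48,93] → █
    (5,5)@(11, 11): e=[109,64,-11] → ·
    (1,6)@(3, 13): e=[13,76,73] → █
  covered (21 px):
    · · · · · · ·
    · · · · · · ·
    · · · · · · ·
    · · · █ █ █ █
    █ █ █ █ █ █ ·
    · █ █ █ █ · ·
    · █ █ █ · · ·
    · █ █ █ · · ·
    · · █ · · · ·
    · · · · · · ·
    · · · · · · ·
    · · · · · · ·
T1:
  2·area = 136  (B↔C swapped to make it positive)
  edge (0, 0)→(8, 20): d=(8,20) inclusive
  edge (8, 20)→(2, 22): d=(-6,2) inclusive
  edge (2, 22)→(0, 0): d=(-2,-22) inclusive
    (0,1)@(1, 3): e=[4,116,16] → █
    (1,1)@(3, 3): e=[-36,112,60] → ·
    (0,2)@(1, 5): e=[20,104,12] → █
    (1,2)@(3, 5): e=[-20,100,56] → ·
    (0,3)@(1, 7): e=[36,92,8] → █
    (1,3)@(3, 7): e=[-4,88,52] → ·
    (0,4)@(1, 9): e=[52,80,4] → █
    (1,4)@(3, 9): e=[12,76,48] → █
    (2,4)@(5, 9): e=[-28,72,92] → ·
    (0,5)@(1, 11): e=[68,68,0] → █  [on edge]
    (2,5)@(5, 11): e=[-12,60,88] → ·
    (0,6)@(1, 13): e=[84,56,-4] → ·
    (5,9)@(11, 19): e=[-68,0,204] → ·  [on edge]
    (2,10)@(5, 21): e=[68,0,68] → █  [on edge]
  covered (18 px):
    · · · · · · ·
    █ · · · · · ·
    █ · · · · · ·
    █ · · · · · ·
    █ █ · · · · ·
    █ █ · · · · ·
    · █ █ · · · ·
    · █ █ · · · ·
    · █ █ · · · ·
    · █ █ █ · · ·
    · █ █ · · · ·
    · · · · · · ·
T2:
  2·area = 8  (B↔C swapped to make it positive)
  edge (12, 6)→(2, 18): d=(-10,12) inclusive
  edge (2, 18)→(8, 10): d=(6,-8) inclusive
  edge (8, 10)→(12, 6): d=(4,-4) inclusive
    (6,2)@(13, 5): e=[-2,10,0] → ·  [on edge]
    (5,3)@(11, 7): e=[2,6,0] → █  [on edge]
    (6,3)@(13, 7): e=[-22,22,8] → ·
    (4,4)@(9, 9): e=[6,2,0] → █  [on edge]
    (5,4)@(11, 9): e=[-18,18,8] → ·
    (3,5)@(7, 11): e=[10,-2,0] → ·  [on edge]
    (4,5)@(9, 11): e=[-14,14,8] → ·
    (2,6)@(5, 13): e=[14,-6,0] → ·  [on edge]
    (1,7)@(3, 15): e=[18,-10,0] → ·  [on edge]
    (0,8)@(1, 17): e=[22,-14,0] → ·  [on edge]
  covered (2 px):
    · · · · · · ·
    · · · · · · ·
    · · · · · · ·
    · · · · · █ ·
    · · · · █ · ·
    · · · · · · ·
    · · · · · · ·
    · · · · · · ·
    · · · · · · ·
    · · · · · · ·
    · · · · · · ·
    · · · · · · ·
T3:
  2·area = 72
  edge (0, 10)→(2, 6): d=(2,-4) inclusive
  edge (2, 6)→(12, 22): d=(10,16) inclusive
  edge (12, 22)→(0, 10): d=(-12,-12) inclusive
    (0,4)@(1, 9): e=[2,46,24] → █
    (1,4)@(3, 9): e=[10,14,48] → █
    (2,4)@(5, 9): e=[18,-18,72] → ·
    (0,5)@(1, 11): e=[6,66,0] → █  [on edge]
    (2,5)@(5, 11): e=[22,2,48] → █
    (3,5)@(7, 11): e=[30,-30,72] → ·
    (0,6)@(1, 13): e=[10,86,-24] → ·
    (1,6)@(3, 13): e=[18,54,0] → █  [on edge]
    (3,6)@(7, 13): e=[34,-10,48] → ·
    (1,7)@(3, 15): e=[22,74,-24] → ·
    (2,7)@(5, 15): e=[30,42,0] → █  [on edge]
    (3,7)@(7, 15): e=[38,10,24] → █
    (3,8)@(7, 17): e=[42,30,0] → █  [on edge]
    (4,9)@(9, 19): e=[54,18,0] → █  [on edge]
    (5,10)@(11, 21): e=[66,6,0] → █  [on edge]
    (6,11)@(13, 23): e=[78,-6,0] → ·  [on edge]
  covered (12 px):
    · · · · · · ·
    · · · · · · ·
    · · · · · · ·
    · · · · · · ·
    █ █ · · · · ·
    █ █ █ · · · ·
    · █ █ · · · ·
    · · █ █ · · ·
    · · · █ · · ·
    · · · · █ · ·
    · · · · · █ ·
    · · · · · · ·
T4:
  2·area = 76  (B↔C swapped to make it positive)
  edge (10, 22)→(0, 4): d=(-10,-18) inclusive
  edge (0, 4)→(7, 9): d=(7,5) inclusive
  edge (7, 9)→(10, 22): d=(3,13) inclusive
    (0,2)@(1, 5): e=[8,2,66] → █
    (1,2)@(3, 5): e=[44,-8,40] → ·
    (0,3)@(1, 7): e=[-12,16,72] → ·
    (1,3)@(3, 7): e=[24,6,46] → █
    (2,3)@(5, 7): e=[60,-4,20] → ·
    (1,4)@(3, 9): e=[4,20,52] → █
    (2,4)@(5, 9): e=[40,10,26] → █
    (3,4)@(7, 9): e=[76,0,0] → █  [on edge]
    (4,4)@(9, 9): e=[112,-10,-26] → ·
    (1,5)@(3, 11): e=[-16,34,58] → ·
    (2,5)@(5, 11): e=[20,24,32] → █
    (4,5)@(9, 11): e=[92,4,-20] → ·
    (2,6)@(5, 13): e=[0,38,38] → █  [on edge]
  covered (11 px):
    · · · · · · ·
    · · · · · · ·
    █ · · · · · ·
    · █ · · · · ·
    · █ █ █ · · ·
    · · █ █ · · ·
    · · █ █ · · ·
    · · · █ · · ·
    · · · · · · ·
    · · · · █ · ·
    · · · · · · ·
    · · · · · · ·

Final: 64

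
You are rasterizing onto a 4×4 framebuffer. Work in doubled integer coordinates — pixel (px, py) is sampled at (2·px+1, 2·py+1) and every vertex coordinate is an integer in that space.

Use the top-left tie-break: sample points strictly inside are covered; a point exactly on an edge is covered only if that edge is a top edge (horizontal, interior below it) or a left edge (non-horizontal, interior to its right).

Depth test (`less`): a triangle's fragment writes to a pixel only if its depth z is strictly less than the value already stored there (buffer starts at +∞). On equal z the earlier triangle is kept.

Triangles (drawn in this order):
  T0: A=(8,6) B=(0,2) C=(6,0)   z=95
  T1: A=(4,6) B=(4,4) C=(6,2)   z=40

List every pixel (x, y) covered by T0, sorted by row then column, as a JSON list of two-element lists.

T0:
  2·area = 40
  edge (8, 6)→(0, 2): d=(-8,-4) top-left  bias=+0
  edge (0, 2)→(6, 0): d=(6,-2) top-left  bias=+0
  edge (6, 0)→(8, 6): d=(2,6) right/bottom  bias=-1
    (1,0)@(3, 1): e=[20,0,20] → #  [on edge]
    (2,0)@(5, 1): e=[28,4,8] → #
    (3,0)@(7, 1): e=[36,8,-4] → ·
    (1,1)@(3, 3): e=[4,12,24] → #
    (3,1)@(7, 3): e=[20,20,0] → ·  [on edge]
    (1,2)@(3, 5): e=[-12,24,28] → ·
    (2,2)@(5, 5): e=[-4,28,16] → ·
    (3,2)@(7, 5): e=[4,32,4] → #
    (3,3)@(7, 7): e=[-12,44,8] → ·
  covered (5 px):
    · # # ·
    · # # ·
    · · · #
    · · · ·
T1:
  2·area = 4
  edge (4, 6)→(4, 4): d=(0,-2) top-left  bias=+0
  edge (4, 4)→(6, 2): d=(2,-2) top-left  bias=+0
  edge (6, 2)→(4, 6): d=(-2,4) right/bottom  bias=-1
    (3,0)@(7, 1): e=[6,0,-2] → ·  [on edge]
    (2,1)@(5, 3): e=[2,0,2] → #  [on edge]
    (3,1)@(7, 3): e=[6,4,-6] → ·
    (1,2)@(3, 5): e=[-2,0,6] → ·  [on edge]
    (2,2)@(5, 5): e=[2,4,-2] → ·
    (0,3)@(1, 7): e=[-6,0,10] → ·  [on edge]
  covered (1 px):
    · · · ·
    · · # ·
    · · · ·
    · · · ·

Result: [[1,0],[2,0],[1,1],[2,1],[3,2]]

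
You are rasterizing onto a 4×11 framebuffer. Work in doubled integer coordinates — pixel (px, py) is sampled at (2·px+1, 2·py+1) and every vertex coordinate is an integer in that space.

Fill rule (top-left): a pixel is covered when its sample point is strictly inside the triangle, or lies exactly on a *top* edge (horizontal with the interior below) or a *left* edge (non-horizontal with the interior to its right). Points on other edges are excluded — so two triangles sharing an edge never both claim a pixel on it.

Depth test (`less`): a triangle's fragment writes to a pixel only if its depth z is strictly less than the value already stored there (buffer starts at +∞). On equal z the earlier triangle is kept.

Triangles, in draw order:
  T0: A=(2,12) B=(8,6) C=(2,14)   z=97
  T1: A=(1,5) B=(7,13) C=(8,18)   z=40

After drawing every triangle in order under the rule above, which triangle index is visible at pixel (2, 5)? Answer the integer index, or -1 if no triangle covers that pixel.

T0:
  2·area = 12
  edge (2, 12)→(8, 6): d=(6,-6) top-left  bias=+0
  edge (8, 6)→(2, 14): d=(-6,8) right/bottom  bias=-1
  edge (2, 14)→(2, 12): d=(0,-2) top-left  bias=+0
    (3,3)@(7, 7): e=[0,2,10] → X  [on edge]
    (2,4)@(5, 9): e=[0,6,6] → X  [on edge]
    (3,4)@(7, 9): e=[12,-10,10] → .
    (1,5)@(3, 11): e=[0,10,2] → X  [on edge]
    (2,5)@(5, 11): e=[12,-6,6] → .
    (0,6)@(1, 13): e=[0,14,-2] → .  [on edge]
    (1,6)@(3, 13): e=[12,-2,2] → .
  covered (3 px):
    . . . .
    . . . .
    . . . .
    . . . X
    . . X .
    . X . .
    . . . .
    . . . .
    . . . .
    . . . .
    . . . .
T1:
  2·area = 22
  edge (1, 5)→(7, 13): d=(6,8) right/bottom  bias=-1
  edge (7, 13)→(8, 18): d=(1,5) right/bottom  bias=-1
  edge (8, 18)→(1, 5): d=(-7,-13) top-left  bias=+0
    (2,1)@(5, 3): e=[-44,0,66] → .  [on edge]
    (0,2)@(1, 5): e=[0,22,0] → .  [on edge]
    (2,5)@(5, 11): e=[4,8,10] → X
    (3,5)@(7, 11): e=[-12,-2,36] → .
    (2,6)@(5, 13): e=[16,10,-4] → .
    (3,6)@(7, 13): e=[0,0,22] → .  [on edge]
    (3,7)@(7, 15): e=[12,2,8] → X
    (3,8)@(7, 17): e=[24,4,-6] → .
  covered (2 px):
    . . . .
    . . . .
    . . . .
    . . . .
    . . . .
    . . X .
    . . . .
    . . . X
    . . . .
    . . . .
    . . . .

Z-buffer (winner per pixel, '.' = empty):
  . . . .
  . . . .
  . . . .
  . . . 0
  . . 0 .
  . 0 1 .
  . . . .
  . . . 1
  . . . .
  . . . .
  . . . .

Result: 1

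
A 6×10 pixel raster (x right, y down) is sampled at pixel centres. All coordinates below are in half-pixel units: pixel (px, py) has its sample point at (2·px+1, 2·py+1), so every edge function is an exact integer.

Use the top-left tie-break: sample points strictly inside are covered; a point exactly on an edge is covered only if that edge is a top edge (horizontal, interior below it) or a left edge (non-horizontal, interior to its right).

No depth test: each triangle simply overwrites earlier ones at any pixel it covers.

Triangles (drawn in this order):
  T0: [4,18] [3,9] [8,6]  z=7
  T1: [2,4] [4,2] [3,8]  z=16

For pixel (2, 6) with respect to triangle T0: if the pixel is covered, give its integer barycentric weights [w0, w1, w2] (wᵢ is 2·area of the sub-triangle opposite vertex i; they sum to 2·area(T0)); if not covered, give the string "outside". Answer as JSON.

T0:
  2·area = 48
  edge (4, 18)→(3, 9): d=(-1,-9) top-left  bias=+0
  edge (3, 9)→(8, 6): d=(5,-3) top-left  bias=+0
  edge (8, 6)→(4, 18): d=(-4,12) right/bottom  bias=-1
    (4,1)@(9, 3): e=[60,-12,0] → ·  [on edge]
    (3,3)@(7, 7): e=[38,2,8] → █
    (4,3)@(9, 7): e=[56,8,-16] → ·
    (1,4)@(3, 9): e=[0,0,48] → █  [on edge]
    (2,4)@(5, 9): e=[18,6,24] → █
    (3,4)@(7, 9): e=[36,12,0] → ·  [on edge]
    (1,5)@(3, 11): e=[-2,10,40] → ·
    (2,5)@(5, 11): e=[16,16,16] → █
    (3,5)@(7, 11): e=[34,22,-8] → ·
    (2,6)@(5, 13): e=[14,26,8] → █
    (3,6)@(7, 13): e=[32,32,-16] → ·
    (2,7)@(5, 15): e=[12,36,0] → ·  [on edge]
  covered (5 px):
    · · · · · ·
    · · · · · ·
    · · · · · ·
    · · · █ · ·
    · █ █ · · ·
    · · █ · · ·
    · · █ · · ·
    · · · · · ·
    · · · · · ·
    · · · · · ·
T1:
  2·area = 10
  edge (2, 4)→(4, 2): d=(2,-2) top-left  bias=+0
  edge (4, 2)→(3, 8): d=(-1,6) right/bottom  bias=-1
  edge (3, 8)→(2, 4): d=(-1,-4) top-left  bias=+0
    (2,0)@(5, 1): e=[0,-5,15] → ·  [on edge]
    (1,1)@(3, 3): e=[0,5,5] → █  [on edge]
    (2,1)@(5, 3): e=[4,-7,13] → ·
    (0,2)@(1, 5): e=[0,15,-5] → ·  [on edge]
    (1,2)@(3, 5): e=[4,3,3] → █
    (2,2)@(5, 5): e=[8,-9,11] → ·
    (1,3)@(3, 7): e=[8,1,1] → █
    (2,3)@(5, 7): e=[12,-11,9] → ·
    (1,4)@(3, 9): e=[12,-1,-1] → ·
  covered (3 px):
    · · · · · ·
    · █ · · · ·
    · █ · · · ·
    · █ · · · ·
    · · · · · ·
    · · · · · ·
    · · · · · ·
    · · · · · ·
    · · · · · ·
    · · · · · ·

Result: [26,8,14]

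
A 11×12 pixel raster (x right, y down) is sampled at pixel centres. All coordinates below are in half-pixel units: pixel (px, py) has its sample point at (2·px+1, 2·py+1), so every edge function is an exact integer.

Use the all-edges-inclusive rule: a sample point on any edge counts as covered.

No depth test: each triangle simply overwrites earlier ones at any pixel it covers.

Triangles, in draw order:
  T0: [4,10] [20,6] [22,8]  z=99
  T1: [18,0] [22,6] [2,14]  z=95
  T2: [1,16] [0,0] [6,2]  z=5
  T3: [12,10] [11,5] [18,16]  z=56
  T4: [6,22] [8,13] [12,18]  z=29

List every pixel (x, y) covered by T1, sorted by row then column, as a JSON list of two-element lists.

T0:
  2·area = 40
  edge (4, 10)→(20, 6): d=(16,-4) inclusive
  edge (20, 6)→(22, 8): d=(2,2) inclusive
  edge (22, 8)→(4, 10): d=(-18,2) inclusive
    (7,0)@(15, 1): e=[-100,0,140] → ·  [on edge]
    (8,1)@(17, 3): e=[-60,0,100] → ·  [on edge]
    (9,2)@(19, 5): e=[-20,0,60] → ·  [on edge]
    (8,3)@(17, 7): e=[4,8,28] → █
    (9,3)@(19, 7): e=[12,4,24] → █
    (10,3)@(21, 7): e=[20,0,20] → █  [on edge]
    (4,4)@(9, 9): e=[4,28,8] → █
    (5,4)@(11, 9): e=[12,24,4] → █
    (6,4)@(13, 9): e=[20,20,0] → █  [on edge]
    (7,4)@(15, 9): e=[28,16,-4] → ·
    (8,4)@(17, 9): e=[36,12,-8] → ·
    (9,4)@(19, 9): e=[44,8,-12] → ·
  covered (6 px):
    · · · · · · · · · · ·
    · · · · · · · · · · ·
    · · · · · · · · · · ·
    · · · · · · · · █ █ █
    · · · · █ █ █ · · · ·
    · · · · · · · · · · ·
    · · · · · · · · · · ·
    · · · · · · · · · · ·
    · · · · · · · · · · ·
    · · · · · · · · · · ·
    · · · · · · · · · · ·
    · · · · · · · · · · ·
T1:
  2·area = 152
  edge (18, 0)→(22, 6): d=(4,6) inclusive
  edge (22, 6)→(2, 14): d=(-20,8) inclusive
  edge (2, 14)→(18, 0): d=(16,-14) inclusive
    (8,0)@(17, 1): e=[10,140,2] → █
    (9,0)@(19, 1): e=[-2,124,30] → ·
    (7,1)@(15, 3): e=[30,116,6] → █
    (9,1)@(19, 3): e=[6,84,62] → █
    (10,1)@(21, 3): e=[-6,68,90] → ·
    (6,2)@(13, 5): e=[50,92,10] → █
    (10,2)@(21, 5): e=[2,28,122] → █
    (5,3)@(11, 7): e=[70,68,14] → █
    (10,3)@(21, 7): e=[10,-12,154] → ·
    (4,4)@(9, 9): e=[90,44,18] → █
    (7,4)@(15, 9): e=[54,-4,102] → ·
    (8,4)@(17, 9): e=[42,-20,130] → ·
  covered (19 px):
    · · · · · · · · █ · ·
    · · · · · · · █ █ █ ·
    · · · · · · █ █ █ █ █
    · · · · · █ █ █ █ █ ·
    · · · · █ █ █ · · · ·
    · · · █ █ · · · · · ·
    · · · · · · · · · · ·
    · · · · · · · · · · ·
    · · · · · · · · · · ·
    · · · · · · · · · · ·
    · · · · · · · · · · ·
    · · · · · · · · · · ·
T2:
  2·area = 94
  edge (1, 16)→(0, 0): d=(-1,-16) inclusive
  edge (0, 0)→(6, 2): d=(6,2) inclusive
  edge (6, 2)→(1, 16): d=(-5,14) inclusive
    (0,0)@(1, 1): e=[15,4,75] → █
    (1,0)@(3, 1): e=[47,0,47] → █  [on edge]
    (2,0)@(5, 1): e=[79,-4,19] → ·
    (0,1)@(1, 3): e=[13,16,65] → █
    (2,1)@(5, 3): e=[77,8,9] → █
    (3,1)@(7, 3): e=[109,4,-19] → ·
    (4,1)@(9, 3): e=[141,0,-47] → ·  [on edge]
    (0,2)@(1, 5): e=[11,28,55] → █
    (2,2)@(5, 5): e=[75,20,-1] → ·
    (7,2)@(15, 5): e=[235,0,-141] → ·  [on edge]
    (0,3)@(1, 7): e=[9,40,45] → █
    (2,3)@(5, 7): e=[73,32,-11] → ·
    (10,3)@(21, 7): e=[329,0,-235] → ·  [on edge]
  covered (14 px):
    █ █ · · · · · · · · ·
    █ █ █ · · · · · · · ·
    █ █ · · · · · · · · ·
    █ █ · · · · · · · · ·
    █ █ · · · · · · · · ·
    █ · · · · · · · · · ·
    █ · · · · · · · · · ·
    █ · · · · · · · · · ·
    · · · · · · · · · · ·
    · · · · · · · · · · ·
    · · · · · · · · · · ·
    · · · · · · · · · · ·
T3:
  2·area = 24
  edge (12, 10)→(11, 5): d=(-1,-5) inclusive
  edge (11, 5)→(18, 16): d=(7,11) inclusive
  edge (18, 16)→(12, 10): d=(-6,-6) inclusive
    (1,0)@(3, 1): e=[-36,60,0] → ·  [on edge]
    (2,1)@(5, 3): e=[-28,52,0] → ·  [on edge]
    (3,2)@(7, 5): e=[-20,44,0] → ·  [on edge]
    (5,2)@(11, 5): e=[0,0,24] → █  [on edge]
    (6,2)@(13, 5): e=[10,-22,36] → ·
    (4,3)@(9, 7): e=[-12,36,0] → ·  [on edge]
    (5,3)@(11, 7): e=[-2,14,12] → ·
    (5,4)@(11, 9): e=[-4,28,0] → ·  [on edge]
    (6,4)@(13, 9): e=[6,6,12] → █
    (7,4)@(15, 9): e=[16,-16,24] → ·
    (6,5)@(13, 11): e=[4,20,0] → █  [on edge]
    (7,5)@(15, 11): e=[14,-2,12] → ·
    (7,6)@(15, 13): e=[12,12,0] → █  [on edge]
    (6,7)@(13, 15): e=[0,48,-24] → ·  [on edge]
    (8,7)@(17, 15): e=[20,4,0] → █  [on edge]
    (9,8)@(19, 17): e=[28,-4,0] → ·  [on edge]
    (10,9)@(21, 19): e=[36,-12,0] → ·  [on edge]
  covered (5 px):
    · · · · · · · · · · ·
    · · · · · · · · · · ·
    · · · · · █ · · · · ·
    · · · · · · · · · · ·
    · · · · · · █ · · · ·
    · · · · · · █ · · · ·
    · · · · · · · █ · · ·
    · · · · · · · · █ · ·
    · · · · · · · · · · ·
    · · · · · · · · · · ·
    · · · · · · · · · · ·
    · · · · · · · · · · ·
T4:
  2·area = 46
  edge (6, 22)→(8, 13): d=(2,-9) inclusive
  edge (8, 13)→(12, 18): d=(4,5) inclusive
  edge (12, 18)→(6, 22): d=(-6,4) inclusive
    (4,7)@(9, 15): e=[13,3,30] → █
    (5,7)@(11, 15): e=[31,-7,22] → ·
    (4,8)@(9, 17): e=[17,11,18] → █
    (5,8)@(11, 17): e=[35,1,10] → █
    (6,8)@(13, 17): e=[53,-9,2] → ·
    (3,9)@(7, 19): e=[3,29,14] → █
    (5,9)@(11, 19): e=[39,9,-2] → ·
    (3,10)@(7, 21): e=[7,37,2] → █
    (4,10)@(9, 21): e=[25,27,-6] → ·
    (3,11)@(7, 23): e=[11,45,-10] → ·
  covered (6 px):
    · · · · · · · · · · ·
    · · · · · · · · · · ·
    · · · · · · · · · · ·
    · · · · · · · · · · ·
    · · · · · · · · · · ·
    · · · · · · · · · · ·
    · · · · · · · · · · ·
    · · · · █ · · · · · ·
    · · · · █ █ · · · · ·
    · · · █ █ · · · · · ·
    · · · █ · · · · · · ·
    · · · · · · · · · · ·

Answer: [[8,0],[7,1],[8,1],[9,1],[6,2],[7,2],[8,2],[9,2],[10,2],[5,3],[6,3],[7,3],[8,3],[9,3],[4,4],[5,4],[6,4],[3,5],[4,5]]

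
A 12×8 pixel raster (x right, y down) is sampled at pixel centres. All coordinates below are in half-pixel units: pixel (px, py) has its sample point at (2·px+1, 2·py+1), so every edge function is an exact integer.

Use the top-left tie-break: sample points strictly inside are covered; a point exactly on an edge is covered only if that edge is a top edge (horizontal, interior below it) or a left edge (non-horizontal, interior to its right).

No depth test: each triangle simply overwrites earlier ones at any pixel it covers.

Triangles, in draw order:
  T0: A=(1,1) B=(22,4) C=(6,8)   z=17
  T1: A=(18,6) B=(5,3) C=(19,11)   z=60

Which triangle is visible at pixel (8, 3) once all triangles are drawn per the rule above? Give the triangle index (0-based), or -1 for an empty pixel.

T0:
  2·area = 132
  edge (1, 1)→(22, 4): d=(21,3) right/bottom  bias=-1
  edge (22, 4)→(6, 8): d=(-16,4) right/bottom  bias=-1
  edge (6, 8)→(1, 1): d=(-5,-7) top-left  bias=+0
    (0,0)@(1, 1): e=[0,132,0] → .  [on edge]
    (1,1)@(3, 3): e=[36,92,4] → X
    (2,1)@(5, 3): e=[30,84,18] → X
    (3,1)@(7, 3): e=[24,76,32] → X
    (4,1)@(9, 3): e=[18,68,46] → X
    (5,1)@(11, 3): e=[12,60,60] → X
    (6,1)@(13, 3): e=[6,52,74] → X
    (7,1)@(15, 3): e=[0,44,88] → .  [on edge]
    (1,2)@(3, 5): e=[78,60,-6] → .
    (2,2)@(5, 5): e=[72,52,8] → X
    (7,2)@(15, 5): e=[42,12,78] → X
    (8,2)@(17, 5): e=[36,4,92] → X
    (5,7)@(11, 15): e=[264,-132,0] → .  [on edge]
  covered (15 px):
    . . . . . . . . . . . .
    . X X X X X X . . . . .
    . . X X X X X X X . . .
    . . . X X . . . . . . .
    . . . . . . . . . . . .
    . . . . . . . . . . . .
    . . . . . . . . . . . .
    . . . . . . . . . . . .
T1:
  2·area = 62  (B↔C swapped to make it positive)
  edge (18, 6)→(19, 11): d=(1,5) right/bottom  bias=-1
  edge (19, 11)→(5, 3): d=(-14,-8) top-left  bias=+0
  edge (5, 3)→(18, 6): d=(13,3) right/bottom  bias=-1
    (8,0)@(17, 1): e=[0,124,-62] → .  [on edge]
    (2,1)@(5, 3): e=[62,0,0] → .  [on edge]
    (4,2)@(9, 5): e=[44,4,14] → X
    (5,2)@(11, 5): e=[34,20,8] → X
    (6,2)@(13, 5): e=[24,36,2] → X
    (7,2)@(15, 5): e=[14,52,-4] → .
    (4,3)@(9, 7): e=[46,-24,40] → .
    (5,3)@(11, 7): e=[36,-8,34] → .
    (6,3)@(13, 7): e=[26,8,28] → X
    (7,3)@(15, 7): e=[16,24,22] → X
    (8,3)@(17, 7): e=[6,40,16] → X
    (9,3)@(19, 7): e=[-4,56,10] → .
    (9,5)@(19, 11): e=[0,0,62] → .  [on edge]
  covered (7 px):
    . . . . . . . . . . . .
    . . . . . . . . . . . .
    . . . . X X X . . . . .
    . . . . . . X X X . . .
    . . . . . . . . X . . .
    . . . . . . . . . . . .
    . . . . . . . . . . . .
    . . . . . . . . . . . .

Z-buffer (winner per pixel, '.' = empty):
  . . . . . . . . . . . .
  . 0 0 0 0 0 0 . . . . .
  . . 0 0 1 1 1 0 0 . . .
  . . . 0 0 . 1 1 1 . . .
  . . . . . . . . 1 . . .
  . . . . . . . . . . . .
  . . . . . . . . . . . .
  . . . . . . . . . . . .

Final: 1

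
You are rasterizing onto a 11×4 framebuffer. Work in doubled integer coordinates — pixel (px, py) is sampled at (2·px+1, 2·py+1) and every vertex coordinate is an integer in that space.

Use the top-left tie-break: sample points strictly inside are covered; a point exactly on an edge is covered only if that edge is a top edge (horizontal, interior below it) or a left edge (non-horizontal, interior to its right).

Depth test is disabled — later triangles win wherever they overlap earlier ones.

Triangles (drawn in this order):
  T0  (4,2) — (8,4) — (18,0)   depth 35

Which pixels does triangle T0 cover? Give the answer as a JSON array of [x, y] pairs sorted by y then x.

T0:
  2·area = 36  (B↔C swapped to make it positive)
  edge (4, 2)→(18, 0): d=(14,-2) top-left  bias=+0
  edge (18, 0)→(8, 4): d=(-10,4) right/bottom  bias=-1
  edge (8, 4)→(4, 2): d=(-4,-2) top-left  bias=+0
    (5,0)@(11, 1): e=[0,18,18] → █  [on edge]
    (6,0)@(13, 1): e=[4,10,22] → █
    (7,0)@(15, 1): e=[8,2,26] → █
    (8,0)@(17, 1): e=[12,-6,30] → ·
    (3,1)@(7, 3): e=[20,14,2] → █
    (4,1)@(9, 3): e=[24,6,6] → █
    (5,1)@(11, 3): e=[28,-2,10] → ·
    (6,1)@(13, 3): e=[32,-10,14] → ·
    (7,1)@(15, 3): e=[36,-18,18] → ·
    (3,2)@(7, 5): e=[48,-6,-6] → ·
    (4,2)@(9, 5): e=[52,-14,-2] → ·
  covered (5 px):
    · · · · · █ █ █ · · ·
    · · · █ █ · · · · · ·
    · · · · · · · · · · ·
    · · · · · · · · · · ·

Final: [[5,0],[6,0],[7,0],[3,1],[4,1]]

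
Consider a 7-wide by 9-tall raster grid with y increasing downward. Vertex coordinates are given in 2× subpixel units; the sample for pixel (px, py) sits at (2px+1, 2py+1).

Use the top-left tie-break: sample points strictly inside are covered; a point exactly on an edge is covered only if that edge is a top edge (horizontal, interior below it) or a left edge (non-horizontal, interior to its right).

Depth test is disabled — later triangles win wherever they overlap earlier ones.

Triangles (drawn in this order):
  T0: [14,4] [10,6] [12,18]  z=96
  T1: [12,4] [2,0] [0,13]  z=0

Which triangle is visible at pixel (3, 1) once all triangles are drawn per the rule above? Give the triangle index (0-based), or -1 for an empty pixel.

T0:
  2·area = 52  (B↔C swapped to make it positive)
  edge (14, 4)→(12, 18): d=(-2,14) right/bottom  bias=-1
  edge (12, 18)→(10, 6): d=(-2,-12) top-left  bias=+0
  edge (10, 6)→(14, 4): d=(4,-2) top-left  bias=+0
    (6,2)@(13, 5): e=[12,38,2] → X
    (5,3)@(11, 7): e=[36,10,6] → X
    (5,4)@(11, 9): e=[32,6,14] → X
    (5,5)@(11, 11): e=[28,2,22] → X
    (6,5)@(13, 11): e=[0,26,26] → .  [on edge]
    (5,6)@(11, 13): e=[24,-2,30] → .
  covered (6 px):
    . . . . . . .
    . . . . . . .
    . . . . . . X
    . . . . . X X
    . . . . . X X
    . . . . . X .
    . . . . . . .
    . . . . . . .
    . . . . . . .
T1:
  2·area = 138  (B↔C swapped to make it positive)
  edge (12, 4)→(0, 13): d=(-12,9) right/bottom  bias=-1
  edge (0, 13)→(2, 0): d=(2,-13) top-left  bias=+0
  edge (2, 0)→(12, 4): d=(10,4) right/bottom  bias=-1
    (1,0)@(3, 1): e=[117,15,6] → X
    (2,0)@(5, 1): e=[99,41,-2] → .
    (1,1)@(3, 3): e=[93,19,26] → X
    (2,1)@(5, 3): e=[75,45,18] → X
    (3,1)@(7, 3): e=[57,71,10] → X
    (4,1)@(9, 3): e=[39,97,2] → X
    (5,1)@(11, 3): e=[21,123,-6] → .
    (1,2)@(3, 5): e=[69,23,46] → X
    (5,2)@(11, 5): e=[-3,127,14] → .
    (0,3)@(1, 7): e=[63,1,74] → X
    (4,3)@(9, 7): e=[-9,105,42] → .
    (0,4)@(1, 9): e=[39,5,94] → X
  covered (17 px):
    . X . . . . .
    . X X X X . .
    . X X X X . .
    X X X X . . .
    X X X . . . .
    X . . . . . .
    . . . . . . .
    . . . . . . .
    . . . . . . .

Z-buffer (winner per pixel, '.' = empty):
  . 1 . . . . .
  . 1 1 1 1 . .
  . 1 1 1 1 . 0
  1 1 1 1 . 0 0
  1 1 1 . . 0 0
  1 . . . . 0 .
  . . . . . . .
  . . . . . . .
  . . . . . . .

Result: 1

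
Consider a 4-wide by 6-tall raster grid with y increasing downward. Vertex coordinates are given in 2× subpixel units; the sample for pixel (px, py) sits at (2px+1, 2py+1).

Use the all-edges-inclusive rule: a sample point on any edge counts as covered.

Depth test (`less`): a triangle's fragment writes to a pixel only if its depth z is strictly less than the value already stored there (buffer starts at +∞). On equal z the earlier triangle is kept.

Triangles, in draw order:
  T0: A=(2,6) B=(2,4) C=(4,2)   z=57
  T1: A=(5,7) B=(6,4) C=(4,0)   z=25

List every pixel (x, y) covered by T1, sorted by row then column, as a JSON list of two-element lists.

T0:
  2·area = 4
  edge (2, 6)→(2, 4): d=(0,-2) inclusive
  edge (2, 4)→(4, 2): d=(2,-2) inclusive
  edge (4, 2)→(2, 6): d=(-2,4) inclusive
    (2,0)@(5, 1): e=[6,0,-2] → ·  [on edge]
    (1,1)@(3, 3): e=[2,0,2] → #  [on edge]
    (2,1)@(5, 3): e=[6,4,-6] → ·
    (0,2)@(1, 5): e=[-2,0,6] → ·  [on edge]
    (1,2)@(3, 5): e=[2,4,-2] → ·
  covered (1 px):
    · · · ·
    · # · ·
    · · · ·
    · · · ·
    · · · ·
    · · · ·
T1:
  2·area = 10  (B↔C swapped to make it positive)
  edge (5, 7)→(4, 0): d=(-1,-7) inclusive
  edge (4, 0)→(6, 4): d=(2,4) inclusive
  edge (6, 4)→(5, 7): d=(-1,3) inclusive
    (3,0)@(7, 1): e=[20,-10,0] → ·  [on edge]
    (2,1)@(5, 3): e=[4,2,4] → #
    (3,1)@(7, 3): e=[18,-6,-2] → ·
    (2,2)@(5, 5): e=[2,6,2] → #
    (3,2)@(7, 5): e=[16,-2,-4] → ·
    (2,3)@(5, 7): e=[0,10,0] → #  [on edge]
    (3,3)@(7, 7): e=[14,2,-6] → ·
    (2,4)@(5, 9): e=[-2,14,-2] → ·
  covered (3 px):
    · · · ·
    · · # ·
    · · # ·
    · · # ·
    · · · ·
    · · · ·

Final: [[2,1],[2,2],[2,3]]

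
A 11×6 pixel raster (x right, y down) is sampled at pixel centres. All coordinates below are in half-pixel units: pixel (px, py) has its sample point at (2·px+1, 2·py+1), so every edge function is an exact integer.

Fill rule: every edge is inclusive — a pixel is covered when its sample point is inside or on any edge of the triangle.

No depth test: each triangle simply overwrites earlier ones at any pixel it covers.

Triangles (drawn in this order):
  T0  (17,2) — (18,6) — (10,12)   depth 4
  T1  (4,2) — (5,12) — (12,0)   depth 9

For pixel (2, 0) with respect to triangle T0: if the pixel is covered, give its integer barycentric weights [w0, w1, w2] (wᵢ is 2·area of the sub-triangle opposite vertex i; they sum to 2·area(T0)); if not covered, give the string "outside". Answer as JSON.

T0:
  2·area = 38
  edge (17, 2)→(18, 6): d=(1,4) inclusive
  edge (18, 6)→(10, 12): d=(-8,6) inclusive
  edge (10, 12)→(17, 2): d=(7,-10) inclusive
    (8,1)@(17, 3): e=[1,30,7] → #
    (9,1)@(19, 3): e=[-7,18,27] → ·
    (7,2)@(15, 5): e=[11,26,1] → #
    (9,2)@(19, 5): e=[-5,2,41] → ·
    (7,3)@(15, 7): e=[13,10,15] → #
    (8,3)@(17, 7): e=[5,-2,35] → ·
    (6,4)@(13, 9): e=[23,6,9] → #
    (7,4)@(15, 9): e=[15,-6,29] → ·
    (5,5)@(11, 11): e=[33,2,3] → #
    (6,5)@(13, 11): e=[25,-10,23] → ·
  covered (6 px):
    · · · · · · · · · · ·
    · · · · · · · · # · ·
    · · · · · · · # # · ·
    · · · · · · · # · · ·
    · · · · · · # · · · ·
    · · · · · # · · · · ·
T1:
  2·area = 82  (B↔C swapped to make it positive)
  edge (4, 2)→(12, 0): d=(8,-2) inclusive
  edge (12, 0)→(5, 12): d=(-7,12) inclusive
  edge (5, 12)→(4, 2): d=(-1,-10) inclusive
    (4,0)@(9, 1): e=[2,29,51] → #
    (5,0)@(11, 1): e=[6,5,71] → #
    (6,0)@(13, 1): e=[10,-19,91] → ·
    (2,1)@(5, 3): e=[10,63,9] → #
    (3,1)@(7, 3): e=[14,39,29] → #
    (5,1)@(11, 3): e=[22,-9,69] → ·
    (2,2)@(5, 5): e=[26,49,7] → #
    (5,2)@(11, 5): e=[38,-23,67] → ·
    (2,3)@(5, 7): e=[42,35,5] → #
    (4,3)@(9, 7): e=[50,-13,45] → ·
    (2,4)@(5, 9): e=[58,21,3] → #
    (3,4)@(7, 9): e=[62,-3,23] → ·
  covered (12 px):
    · · · · # # · · · · ·
    · · # # # · · · · · ·
    · · # # # · · · · · ·
    · · # # · · · · · · ·
    · · # · · · · · · · ·
    · · # · · · · · · · ·

Final: "outside"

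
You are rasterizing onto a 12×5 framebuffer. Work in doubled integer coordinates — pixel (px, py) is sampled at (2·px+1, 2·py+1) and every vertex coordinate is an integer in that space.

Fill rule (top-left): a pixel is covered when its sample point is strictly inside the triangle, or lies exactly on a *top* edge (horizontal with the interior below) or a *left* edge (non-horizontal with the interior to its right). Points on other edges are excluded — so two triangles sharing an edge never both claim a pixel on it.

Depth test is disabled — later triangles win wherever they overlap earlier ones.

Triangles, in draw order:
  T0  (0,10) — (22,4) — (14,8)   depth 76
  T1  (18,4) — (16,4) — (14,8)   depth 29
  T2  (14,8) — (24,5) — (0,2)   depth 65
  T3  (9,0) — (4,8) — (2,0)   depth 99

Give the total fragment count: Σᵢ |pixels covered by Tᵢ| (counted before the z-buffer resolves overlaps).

T0:
  2·area = 40
  edge (0, 10)→(22, 4): d=(22,-6) top-left  bias=+0
  edge (22, 4)→(14, 8): d=(-8,4) right/bottom  bias=-1
  edge (14, 8)→(0, 10): d=(-14,2) right/bottom  bias=-1
    (9,2)@(19, 5): e=[4,4,32] → █
    (10,2)@(21, 5): e=[16,-4,28] → ·
    (5,3)@(11, 7): e=[0,20,20] → █  [on edge]
    (6,3)@(13, 7): e=[12,12,16] → █
    (7,3)@(15, 7): e=[24,4,12] → █
    (8,3)@(17, 7): e=[36,-4,8] → ·
    (9,3)@(19, 7): e=[48,-12,4] → ·
    (10,3)@(21, 7): e=[60,-20,0] → ·  [on edge]
    (2,4)@(5, 9): e=[8,28,4] → █
    (3,4)@(7, 9): e=[20,20,0] → ·  [on edge]
    (5,4)@(11, 9): e=[44,4,-8] → ·
    (6,4)@(13, 9): e=[56,-4,-12] → ·
  covered (5 px):
    · · · · · · · · · · · ·
    · · · · · · · · · · · ·
    · · · · · · · · · █ · ·
    · · · · · █ █ █ · · · ·
    · · █ · · · · · · · · ·
T1:
  2·area = 8  (B↔C swapped to make it positive)
  edge (18, 4)→(14, 8): d=(-4,4) right/bottom  bias=-1
  edge (14, 8)→(16, 4): d=(2,-4) top-left  bias=+0
  edge (16, 4)→(18, 4): d=(2,0) top-left  bias=+0
    (10,0)@(21, 1): e=[0,14,-6] → ·  [on edge]
    (9,1)@(19, 3): e=[0,10,-2] → ·  [on edge]
    (8,2)@(17, 5): e=[0,6,2] → ·  [on edge]
    (7,3)@(15, 7): e=[0,2,6] → ·  [on edge]
    (6,4)@(13, 9): e=[0,-2,10] → ·  [on edge]
  covered (0 px):
    · · · · · · · · · · · ·
    · · · · · · · · · · · ·
    · · · · · · · · · · · ·
    · · · · · · · · · · · ·
    · · · · · · · · · · · ·
T2:
  2·area = 102  (B↔C swapped to make it positive)
  edge (14, 8)→(0, 2): d=(-14,-6) top-left  bias=+0
  edge (0, 2)→(24, 5): d=(24,3) right/bottom  bias=-1
  edge (24, 5)→(14, 8): d=(-10,3) right/bottom  bias=-1
    (1,1)@(3, 3): e=[4,15,83] → █
    (2,1)@(5, 3): e=[16,9,77] → █
    (3,1)@(7, 3): e=[28,3,71] → █
    (4,1)@(9, 3): e=[40,-3,65] → ·
    (1,2)@(3, 5): e=[-24,63,63] → ·
    (2,2)@(5, 5): e=[-12,57,57] → ·
    (3,2)@(7, 5): e=[0,51,51] → █  [on edge]
    (4,2)@(9, 5): e=[12,45,45] → █
    (5,2)@(11, 5): e=[24,39,39] → █
    (6,2)@(13, 5): e=[36,33,33] → █
    (7,2)@(15, 5): e=[48,27,27] → █
    (8,2)@(17, 5): e=[60,21,21] → █
  covered (15 px):
    · · · · · · · · · · · ·
    · █ █ █ · · · · · · · ·
    · · · █ █ █ █ █ █ █ █ █
    · · · · · · █ █ █ · · ·
    · · · · · · · · · · · ·
T3:
  2·area = 56
  edge (9, 0)→(4, 8): d=(-5,8) right/bottom  bias=-1
  edge (4, 8)→(2, 0): d=(-2,-8) top-left  bias=+0
  edge (2, 0)→(9, 0): d=(7,0) top-left  bias=+0
    (1,0)@(3, 1): e=[43,6,7] → █
    (2,0)@(5, 1): e=[27,22,7] → █
    (3,0)@(7, 1): e=[11,38,7] → █
    (4,0)@(9, 1): e=[-5,54,7] → ·
    (1,1)@(3, 3): e=[33,2,21] → █
    (4,1)@(9, 3): e=[-15,50,21] → ·
    (1,2)@(3, 5): e=[23,-2,35] → ·
    (2,2)@(5, 5): e=[7,14,35] → █
    (3,2)@(7, 5): e=[-9,30,35] → ·
    (2,3)@(5, 7): e=[-3,10,49] → ·
  covered (7 px):
    · █ █ █ · · · · · · · ·
    · █ █ █ · · · · · · · ·
    · · █ · · · · · · · · ·
    · · · · · · · · · · · ·
    · · · · · · · · · · · ·

Result: 27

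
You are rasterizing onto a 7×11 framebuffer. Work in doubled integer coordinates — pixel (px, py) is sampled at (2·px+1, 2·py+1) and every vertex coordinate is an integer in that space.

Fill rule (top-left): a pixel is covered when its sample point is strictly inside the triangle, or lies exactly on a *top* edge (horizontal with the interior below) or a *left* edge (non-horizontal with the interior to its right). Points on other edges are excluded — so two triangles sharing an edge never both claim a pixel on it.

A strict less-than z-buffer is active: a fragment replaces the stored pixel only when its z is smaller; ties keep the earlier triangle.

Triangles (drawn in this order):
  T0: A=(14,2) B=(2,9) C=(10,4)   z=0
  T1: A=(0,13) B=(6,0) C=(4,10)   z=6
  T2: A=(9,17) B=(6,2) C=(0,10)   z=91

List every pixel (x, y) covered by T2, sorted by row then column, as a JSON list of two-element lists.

T0:
  2·area = 4
  edge (14, 2)→(2, 9): d=(-12,7) right/bottom  bias=-1
  edge (2, 9)→(10, 4): d=(8,-5) top-left  bias=+0
  edge (10, 4)→(14, 2): d=(4,-2) top-left  bias=+0
  covered (0 px):
    · · · · · · ·
    · · · · · · ·
    · · · · · · ·
    · · · · · · ·
    · · · · · · ·
    · · · · · · ·
    · · · · · · ·
    · · · · · · ·
    · · · · · · ·
    · · · · · · ·
    · · · · · · ·
T1:
  2·area = 34
  edge (0, 13)→(6, 0): d=(6,-13) top-left  bias=+0
  edge (6, 0)→(4, 10): d=(-2,10) right/bottom  bias=-1
  edge (4, 10)→(0, 13): d=(-4,3) right/bottom  bias=-1
    (2,1)@(5, 3): e=[5,4,25] → #
    (3,1)@(7, 3): e=[31,-16,19] → ·
    (2,2)@(5, 5): e=[17,0,17] → ·  [on edge]
    (1,3)@(3, 7): e=[3,16,15] → #
    (2,3)@(5, 7): e=[29,-4,9] → ·
    (1,4)@(3, 9): e=[15,12,7] → #
    (2,4)@(5, 9): e=[41,-8,1] → ·
    (0,5)@(1, 11): e=[1,28,5] → #
    (1,5)@(3, 11): e=[27,8,-1] → ·
    (0,6)@(1, 13): e=[13,24,-3] → ·
    (1,7)@(3, 15): e=[51,0,-17] → ·  [on edge]
  covered (4 px):
    · · · · · · ·
    · · # · · · ·
    · · · · · · ·
    · # · · · · ·
    · # · · · · ·
    # · · · · · ·
    · · · · · · ·
    · · · · · · ·
    · · · · · · ·
    · · · · · · ·
    · · · · · · ·
T2:
  2·area = 114  (B↔C swapped to make it positive)
  edge (9, 17)→(0, 10): d=(-9,-7) top-left  bias=+0
  edge (0, 10)→(6, 2): d=(6,-8) top-left  bias=+0
  edge (6, 2)→(9, 17): d=(3,15) right/bottom  bias=-1
    (2,2)@(5, 5): e=[80,10,24] → #
    (3,2)@(7, 5): e=[94,26,-6] → ·
    (1,3)@(3, 7): e=[48,6,60] → #
    (3,3)@(7, 7): e=[76,38,0] → ·  [on edge]
    (0,4)@(1, 9): e=[16,2,96] → #
    (3,4)@(7, 9): e=[58,50,6] → #
    (4,4)@(9, 9): e=[72,66,-24] → ·
    (0,5)@(1, 11): e=[-2,14,102] → ·
    (1,5)@(3, 11): e=[12,30,72] → #
    (4,5)@(9, 11): e=[54,78,-18] → ·
    (1,6)@(3, 13): e=[-6,42,78] → ·
    (2,6)@(5, 13): e=[8,58,48] → #
    (4,8)@(9, 17): e=[0,114,0] → ·  [on edge]
  covered (13 px):
    · · · · · · ·
    · · · · · · ·
    · · # · · · ·
    · # # · · · ·
    # # # # · · ·
    · # # # · · ·
    · · # # · · ·
    · · · # · · ·
    · · · · · · ·
    · · · · · · ·
    · · · · · · ·

Result: [[2,2],[1,3],[2,3],[0,4],[1,4],[2,4],[3,4],[1,5],[2,5],[3,5],[2,6],[3,6],[3,7]]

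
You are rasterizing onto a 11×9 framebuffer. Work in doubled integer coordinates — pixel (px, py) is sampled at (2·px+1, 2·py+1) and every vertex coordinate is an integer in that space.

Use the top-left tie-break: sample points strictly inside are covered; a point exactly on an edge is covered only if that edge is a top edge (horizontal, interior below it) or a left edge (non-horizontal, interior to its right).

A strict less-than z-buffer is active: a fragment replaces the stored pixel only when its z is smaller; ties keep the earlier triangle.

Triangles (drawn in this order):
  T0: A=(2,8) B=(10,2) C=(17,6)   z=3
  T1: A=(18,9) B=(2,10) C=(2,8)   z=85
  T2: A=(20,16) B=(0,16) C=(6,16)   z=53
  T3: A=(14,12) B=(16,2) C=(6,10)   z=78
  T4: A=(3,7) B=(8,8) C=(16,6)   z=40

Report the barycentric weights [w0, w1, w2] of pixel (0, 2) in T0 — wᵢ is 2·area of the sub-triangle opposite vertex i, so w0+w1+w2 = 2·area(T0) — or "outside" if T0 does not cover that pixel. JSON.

T0:
  2·area = 74
  edge (2, 8)→(10, 2): d=(8,-6) top-left  bias=+0
  edge (10, 2)→(17, 6): d=(7,4) right/bottom  bias=-1
  edge (17, 6)→(2, 8): d=(-15,2) right/bottom  bias=-1
    (4,1)@(9, 3): e=[2,11,61] → X
    (5,1)@(11, 3): e=[14,3,57] → X
    (6,1)@(13, 3): e=[26,-5,53] → .
    (3,2)@(7, 5): e=[6,33,35] → X
    (6,2)@(13, 5): e=[42,9,23] → X
    (7,2)@(15, 5): e=[54,1,19] → X
    (8,2)@(17, 5): e=[66,-7,15] → .
    (2,3)@(5, 7): e=[10,55,9] → X
    (5,3)@(11, 7): e=[46,31,-3] → .
    (6,3)@(13, 7): e=[58,23,-7] → .
    (7,3)@(15, 7): e=[70,15,-11] → .
    (2,4)@(5, 9): e=[26,69,-21] → .
  covered (10 px):
    . . . . . . . . . . .
    . . . . X X . . . . .
    . . . X X X X X . . .
    . . X X X . . . . . .
    . . . . . . . . . . .
    . . . . . . . . . . .
    . . . . . . . . . . .
    . . . . . . . . . . .
    . . . . . . . . . . .
T1:
  2·area = 32
  edge (18, 9)→(2, 10): d=(-16,1) right/bottom  bias=-1
  edge (2, 10)→(2, 8): d=(0,-2) top-left  bias=+0
  edge (2, 8)→(18, 9): d=(16,1) right/bottom  bias=-1
    (1,4)@(3, 9): e=[15,2,15] → X
    (2,4)@(5, 9): e=[13,6,13] → X
    (3,4)@(7, 9): e=[11,10,11] → X
    (4,4)@(9, 9): e=[9,14,9] → X
    (5,4)@(11, 9): e=[7,18,7] → X
    (6,4)@(13, 9): e=[5,22,5] → X
    (7,4)@(15, 9): e=[3,26,3] → X
    (8,4)@(17, 9): e=[1,30,1] → X
    (9,4)@(19, 9): e=[-1,34,-1] → .
    (1,5)@(3, 11): e=[-17,2,47] → .
    (2,5)@(5, 11): e=[-19,6,45] → .
    (3,5)@(7, 11): e=[-21,10,43] → .
  covered (8 px):
    . . . . . . . . . . .
    . . . . . . . . . . .
    . . . . . . . . . . .
    . . . . . . . . . . .
    . X X X X X X X X . .
    . . . . . . . . . . .
    . . . . . . . . . . .
    . . . . . . . . . . .
    . . . . . . . . . . .
T2:
  degenerate (2·area = 0) — covers nothing
T3:
  2·area = 84  (B↔C swapped to make it positive)
  edge (14, 12)→(6, 10): d=(-8,-2) top-left  bias=+0
  edge (6, 10)→(16, 2): d=(10,-8) top-left  bias=+0
  edge (16, 2)→(14, 12): d=(-2,10) right/bottom  bias=-1
    (7,1)@(15, 3): e=[74,2,8] → X
    (8,1)@(17, 3): e=[78,18,-12] → .
    (6,2)@(13, 5): e=[54,6,24] → X
    (8,2)@(17, 5): e=[62,38,-16] → .
    (5,3)@(11, 7): e=[34,10,40] → X
    (7,3)@(15, 7): e=[42,42,0] → .  [on edge]
    (4,4)@(9, 9): e=[14,14,56] → X
    (7,4)@(15, 9): e=[26,62,-4] → .
    (4,5)@(9, 11): e=[-2,34,52] → .
    (5,5)@(11, 11): e=[2,50,32] → X
    (7,5)@(15, 11): e=[10,82,-8] → .
    (5,6)@(11, 13): e=[-14,70,28] → .
    (6,8)@(13, 17): e=[-42,126,0] → .  [on edge]
  covered (10 px):
    . . . . . . . . . . .
    . . . . . . . X . . .
    . . . . . . X X . . .
    . . . . . X X . . . .
    . . . . X X X . . . .
    . . . . . X X . . . .
    . . . . . . . . . . .
    . . . . . . . . . . .
    . . . . . . . . . . .
T4:
  2·area = 18  (B↔C swapped to make it positive)
  edge (3, 7)→(16, 6): d=(13,-1) top-left  bias=+0
  edge (16, 6)→(8, 8): d=(-8,2) right/bottom  bias=-1
  edge (8, 8)→(3, 7): d=(-5,-1) top-left  bias=+0
    (1,3)@(3, 7): e=[0,18,0] → X  [on edge]
    (2,3)@(5, 7): e=[2,14,2] → X
    (3,3)@(7, 7): e=[4,10,4] → X
    (4,3)@(9, 7): e=[6,6,6] → X
    (5,3)@(11, 7): e=[8,2,8] → X
    (6,3)@(13, 7): e=[10,-2,10] → .
    (1,4)@(3, 9): e=[26,2,-10] → .
    (2,4)@(5, 9): e=[28,-2,-8] → .
    (3,4)@(7, 9): e=[30,-6,-6] → .
    (4,4)@(9, 9): e=[32,-10,-4] → .
    (5,4)@(11, 9): e=[34,-14,-2] → .
    (6,4)@(13, 9): e=[36,-18,0] → .  [on edge]
  covered (5 px):
    . . . . . . . . . . .
    . . . . . . . . . . .
    . . . . . . . . . . .
    . X X X X X . . . . .
    . . . . . . . . . . .
    . . . . . . . . . . .
    . . . . . . . . . . .
    . . . . . . . . . . .
    . . . . . . . . . . .

Result: "outside"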